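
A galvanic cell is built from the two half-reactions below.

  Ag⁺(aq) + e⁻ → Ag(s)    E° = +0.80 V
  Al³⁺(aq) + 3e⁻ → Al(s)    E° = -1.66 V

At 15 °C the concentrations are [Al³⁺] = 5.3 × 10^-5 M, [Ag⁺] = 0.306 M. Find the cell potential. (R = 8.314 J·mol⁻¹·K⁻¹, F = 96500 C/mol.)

2.51 V

The Ag⁺/Ag couple has the higher reduction potential and acts as the cathode, so E°_cell = +0.80 − (-1.66) = 2.46 V.
Balancing electrons gives n = 3; the reaction quotient is Q = [Al³⁺]/[Ag⁺]^3 = 0.00185.
E = E° − (RT/nF) ln Q = 2.46 − (8.314×288)/(3×96500) × (-6.293) = 2.460 + 0.052 = 2.512 V.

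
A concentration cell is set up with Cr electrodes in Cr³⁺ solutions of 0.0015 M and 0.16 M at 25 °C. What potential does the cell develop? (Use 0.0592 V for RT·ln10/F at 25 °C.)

Both half-cells are Cr³⁺/Cr, so E°_cell = 0. The concentrated side is the cathode; the cell reaction moves Cr³⁺ from high to low concentration with n = 3.
Q = [Cr³⁺]_dilute/[Cr³⁺]_conc = 0.0015/0.16 = 0.00938.
E = 0 − (0.0592/3) log Q = −(0.0592/3)(-2.028) = 0.0400 V.

0.040 V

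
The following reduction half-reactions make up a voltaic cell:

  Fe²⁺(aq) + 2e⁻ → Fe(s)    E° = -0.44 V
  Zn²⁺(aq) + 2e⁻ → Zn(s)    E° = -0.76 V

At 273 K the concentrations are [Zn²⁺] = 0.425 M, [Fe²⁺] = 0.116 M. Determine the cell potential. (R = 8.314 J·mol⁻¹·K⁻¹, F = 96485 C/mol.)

0.305 V

The Fe²⁺/Fe couple has the higher reduction potential and acts as the cathode, so E°_cell = -0.44 − (-0.76) = 0.32 V.
Balancing electrons gives n = 2; the reaction quotient is Q = [Zn²⁺]/[Fe²⁺] = 3.66.
E = E° − (RT/nF) ln Q = 0.32 − (8.314×273)/(2×96485) × (1.298) = 0.320 − 0.015 = 0.305 V.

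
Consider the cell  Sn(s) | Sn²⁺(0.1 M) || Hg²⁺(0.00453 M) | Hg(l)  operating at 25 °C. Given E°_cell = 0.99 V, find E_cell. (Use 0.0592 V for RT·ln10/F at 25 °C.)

Balancing electrons gives n = 2; the reaction quotient is Q = [Sn²⁺]/[Hg²⁺] = 22.1.
At 25 °C, E = E° − (0.0592/n) log Q = 0.99 − (0.0592/2)(1.344) = 0.990 − 0.040 = 0.950 V.

0.950 V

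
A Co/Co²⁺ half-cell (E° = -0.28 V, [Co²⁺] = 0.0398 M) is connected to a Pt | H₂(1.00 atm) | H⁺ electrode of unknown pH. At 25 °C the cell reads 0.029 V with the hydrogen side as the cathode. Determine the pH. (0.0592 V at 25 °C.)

pH = 4.94

E°_cell = 0.28 V and n = 2.
log Q = n(E° − E)/0.0592 = 2×(0.28 − 0.029)/0.0592 = 8.480.
With Q = [Co²⁺]·P(H₂) / [H⁺]^2, solving for [H⁺] gives log[H⁺] = -4.940, so pH = 4.94.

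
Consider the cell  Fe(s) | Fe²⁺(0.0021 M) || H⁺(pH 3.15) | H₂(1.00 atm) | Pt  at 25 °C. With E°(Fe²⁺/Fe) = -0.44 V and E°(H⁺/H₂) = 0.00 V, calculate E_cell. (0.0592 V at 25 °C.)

0.33 V

The hydrogen couple is the cathode, so E°_cell = 0.44 V; n = 2.
[H⁺] = 10^(−3.15) = 7.1 × 10^-4 M, and Q = [Fe²⁺]·P(H₂) / [H⁺]^2 = 4190.
E = E° − (0.0592/2) log Q = 0.44 − (0.0592/2)(3.622) = 0.333 V.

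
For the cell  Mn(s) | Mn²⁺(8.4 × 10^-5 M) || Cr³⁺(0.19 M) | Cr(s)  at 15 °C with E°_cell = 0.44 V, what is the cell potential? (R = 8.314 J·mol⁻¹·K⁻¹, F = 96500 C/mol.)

Balancing electrons gives n = 6; the reaction quotient is Q = [Mn²⁺]^3/[Cr³⁺]^2 = 1.64 × 10^-11.
E = E° − (RT/nF) ln Q = 0.44 − (8.314×288)/(6×96500) × (-24.833) = 0.440 + 0.103 = 0.543 V.

0.543 V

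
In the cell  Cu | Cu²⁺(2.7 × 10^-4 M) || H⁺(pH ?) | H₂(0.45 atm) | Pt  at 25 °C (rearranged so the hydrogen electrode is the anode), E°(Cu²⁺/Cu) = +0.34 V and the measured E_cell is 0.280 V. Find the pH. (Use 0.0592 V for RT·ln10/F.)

pH = 0.94

E°_cell = 0.34 V and n = 2.
log Q = n(E° − E)/0.0592 = 2×(0.34 − 0.280)/0.0592 = 2.027.
With Q = [H⁺]^2 / ([Cu²⁺]·P(H₂)), solving for [H⁺] gives log[H⁺] = -0.944, so pH = 0.94.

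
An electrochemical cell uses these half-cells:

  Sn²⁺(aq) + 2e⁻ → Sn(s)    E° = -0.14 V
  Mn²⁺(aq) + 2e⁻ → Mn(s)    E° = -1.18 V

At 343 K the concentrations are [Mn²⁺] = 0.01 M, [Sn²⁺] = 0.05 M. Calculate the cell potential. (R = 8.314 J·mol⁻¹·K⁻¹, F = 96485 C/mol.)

The Sn²⁺/Sn couple has the higher reduction potential and acts as the cathode, so E°_cell = -0.14 − (-1.18) = 1.04 V.
Balancing electrons gives n = 2; the reaction quotient is Q = [Mn²⁺]/[Sn²⁺] = 0.200.
E = E° − (RT/nF) ln Q = 1.04 − (8.314×343)/(2×96485) × (-1.609) = 1.040 + 0.024 = 1.064 V.

1.06 V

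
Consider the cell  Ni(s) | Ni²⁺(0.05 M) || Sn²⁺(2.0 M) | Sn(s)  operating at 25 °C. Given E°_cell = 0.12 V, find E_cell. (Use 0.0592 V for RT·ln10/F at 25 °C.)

Balancing electrons gives n = 2; the reaction quotient is Q = [Ni²⁺]/[Sn²⁺] = 0.0250.
At 25 °C, E = E° − (0.0592/n) log Q = 0.12 − (0.0592/2)(-1.602) = 0.120 + 0.047 = 0.167 V.

0.167 V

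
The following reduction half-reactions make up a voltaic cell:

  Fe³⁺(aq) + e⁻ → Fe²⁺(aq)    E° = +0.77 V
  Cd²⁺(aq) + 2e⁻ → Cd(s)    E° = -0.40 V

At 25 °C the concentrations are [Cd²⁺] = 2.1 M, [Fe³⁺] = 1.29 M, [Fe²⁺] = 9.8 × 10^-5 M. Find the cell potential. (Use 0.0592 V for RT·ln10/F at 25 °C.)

The Fe³⁺/Fe²⁺ couple has the higher reduction potential and acts as the cathode, so E°_cell = +0.77 − (-0.40) = 1.17 V.
Balancing electrons gives n = 2; the reaction quotient is Q = [Cd²⁺]·[Fe²⁺]^2/[Fe³⁺]^2 = 1.21 × 10^-8.
At 25 °C, E = E° − (0.0592/n) log Q = 1.17 − (0.0592/2)(-7.917) = 1.170 + 0.234 = 1.404 V.

1.40 V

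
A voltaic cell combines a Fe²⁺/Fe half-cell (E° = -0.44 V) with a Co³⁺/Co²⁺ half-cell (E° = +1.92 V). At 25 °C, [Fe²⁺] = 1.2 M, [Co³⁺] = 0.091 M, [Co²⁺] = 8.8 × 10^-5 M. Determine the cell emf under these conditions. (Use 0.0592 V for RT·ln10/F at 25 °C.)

The Co³⁺/Co²⁺ couple has the higher reduction potential and acts as the cathode, so E°_cell = +1.92 − (-0.44) = 2.36 V.
Balancing electrons gives n = 2; the reaction quotient is Q = [Fe²⁺]·[Co²⁺]^2/[Co³⁺]^2 = 1.12 × 10^-6.
At 25 °C, E = E° − (0.0592/n) log Q = 2.36 − (0.0592/2)(-5.950) = 2.360 + 0.176 = 2.536 V.

2.54 V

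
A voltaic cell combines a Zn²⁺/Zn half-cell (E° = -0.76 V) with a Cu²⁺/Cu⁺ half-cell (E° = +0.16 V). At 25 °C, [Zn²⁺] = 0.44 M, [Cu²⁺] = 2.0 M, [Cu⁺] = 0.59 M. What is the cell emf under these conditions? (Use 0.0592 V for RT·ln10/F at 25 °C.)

0.962 V

The Cu²⁺/Cu⁺ couple has the higher reduction potential and acts as the cathode, so E°_cell = +0.16 − (-0.76) = 0.92 V.
Balancing electrons gives n = 2; the reaction quotient is Q = [Zn²⁺]·[Cu⁺]^2/[Cu²⁺]^2 = 0.0383.
At 25 °C, E = E° − (0.0592/n) log Q = 0.92 − (0.0592/2)(-1.417) = 0.920 + 0.042 = 0.962 V.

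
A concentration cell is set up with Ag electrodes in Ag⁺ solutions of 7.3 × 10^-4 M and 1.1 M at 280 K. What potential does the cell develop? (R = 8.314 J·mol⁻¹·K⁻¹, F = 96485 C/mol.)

Both half-cells are Ag⁺/Ag, so E°_cell = 0. The concentrated side is the cathode; the cell reaction moves Ag⁺ from high to low concentration with n = 1.
Q = [Ag⁺]_dilute/[Ag⁺]_conc = 7.3 × 10^-4/1.1 = 6.64 × 10^-4.
E = 0 − (RT/nF) ln Q = −((8.314×280)/(1×96485))(-7.318) = 0.1766 V.

0.18 V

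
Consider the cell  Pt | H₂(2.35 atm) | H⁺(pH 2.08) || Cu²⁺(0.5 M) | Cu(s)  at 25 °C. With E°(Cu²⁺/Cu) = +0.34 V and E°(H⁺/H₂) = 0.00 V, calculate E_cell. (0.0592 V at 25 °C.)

0.47 V

The Cu²⁺/Cu couple is the cathode, so E°_cell = 0.34 V; n = 2.
[H⁺] = 10^(−2.08) = 0.0083 M, and Q = [H⁺]^2 / ([Cu²⁺]·P(H₂)) = 5.89 × 10^-5.
E = E° − (0.0592/2) log Q = 0.34 − (0.0592/2)(-4.230) = 0.465 V.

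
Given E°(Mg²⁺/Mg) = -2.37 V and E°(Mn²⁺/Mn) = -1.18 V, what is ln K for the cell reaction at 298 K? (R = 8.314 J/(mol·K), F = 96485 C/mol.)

ln K = 92.7

E°_cell = -1.18 − (-2.37) = 1.19 V, with n = 2 electrons transferred.
At equilibrium E = 0, so the Nernst equation gives ln K = nFE°/RT = (2)(96485)(1.19)/((8.314)(298)) = 92.69.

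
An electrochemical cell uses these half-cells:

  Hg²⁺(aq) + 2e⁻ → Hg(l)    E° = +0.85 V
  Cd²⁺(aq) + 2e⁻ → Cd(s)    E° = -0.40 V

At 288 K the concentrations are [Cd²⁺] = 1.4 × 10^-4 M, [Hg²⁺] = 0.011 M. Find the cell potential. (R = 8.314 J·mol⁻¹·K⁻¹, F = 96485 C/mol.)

The Hg²⁺/Hg couple has the higher reduction potential and acts as the cathode, so E°_cell = +0.85 − (-0.40) = 1.25 V.
Balancing electrons gives n = 2; the reaction quotient is Q = [Cd²⁺]/[Hg²⁺] = 0.0127.
E = E° − (RT/nF) ln Q = 1.25 − (8.314×288)/(2×96485) × (-4.364) = 1.250 + 0.054 = 1.304 V.

1.30 V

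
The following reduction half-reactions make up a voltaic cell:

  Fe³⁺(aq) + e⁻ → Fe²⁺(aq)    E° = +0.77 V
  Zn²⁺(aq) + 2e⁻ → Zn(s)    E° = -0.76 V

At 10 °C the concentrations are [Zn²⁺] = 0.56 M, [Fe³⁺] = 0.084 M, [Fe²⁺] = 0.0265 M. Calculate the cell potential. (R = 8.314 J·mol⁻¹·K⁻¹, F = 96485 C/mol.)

The Fe³⁺/Fe²⁺ couple has the higher reduction potential and acts as the cathode, so E°_cell = +0.77 − (-0.76) = 1.53 V.
Balancing electrons gives n = 2; the reaction quotient is Q = [Zn²⁺]·[Fe²⁺]^2/[Fe³⁺]^2 = 0.0557.
E = E° − (RT/nF) ln Q = 1.53 − (8.314×283)/(2×96485) × (-2.887) = 1.530 + 0.035 = 1.565 V.

1.57 V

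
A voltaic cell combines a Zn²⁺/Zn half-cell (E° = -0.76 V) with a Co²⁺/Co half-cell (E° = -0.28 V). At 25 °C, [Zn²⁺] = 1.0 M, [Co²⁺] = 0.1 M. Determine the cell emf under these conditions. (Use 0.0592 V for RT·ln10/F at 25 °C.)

0.450 V

The Co²⁺/Co couple has the higher reduction potential and acts as the cathode, so E°_cell = -0.28 − (-0.76) = 0.48 V.
Balancing electrons gives n = 2; the reaction quotient is Q = [Zn²⁺]/[Co²⁺] = 10.0.
At 25 °C, E = E° − (0.0592/n) log Q = 0.48 − (0.0592/2)(1.000) = 0.480 − 0.030 = 0.450 V.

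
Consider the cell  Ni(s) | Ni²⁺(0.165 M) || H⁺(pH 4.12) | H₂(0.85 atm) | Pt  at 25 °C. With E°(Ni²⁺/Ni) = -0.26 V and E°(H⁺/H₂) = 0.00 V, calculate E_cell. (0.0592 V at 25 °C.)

0.041 V

The hydrogen couple is the cathode, so E°_cell = 0.26 V; n = 2.
[H⁺] = 10^(−4.12) = 7.6 × 10^-5 M, and Q = [Ni²⁺]·P(H₂) / [H⁺]^2 = 2.44 × 10^7.
E = E° − (0.0592/2) log Q = 0.26 − (0.0592/2)(7.387) = 0.041 V.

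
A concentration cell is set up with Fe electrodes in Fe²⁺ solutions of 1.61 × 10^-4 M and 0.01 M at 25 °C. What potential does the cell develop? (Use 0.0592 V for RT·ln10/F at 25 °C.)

Both half-cells are Fe²⁺/Fe, so E°_cell = 0. The concentrated side is the cathode; the cell reaction moves Fe²⁺ from high to low concentration with n = 2.
Q = [Fe²⁺]_dilute/[Fe²⁺]_conc = 1.61 × 10^-4/0.01 = 0.0161.
E = 0 − (0.0592/2) log Q = −(0.0592/2)(-1.793) = 0.0531 V.

0.053 V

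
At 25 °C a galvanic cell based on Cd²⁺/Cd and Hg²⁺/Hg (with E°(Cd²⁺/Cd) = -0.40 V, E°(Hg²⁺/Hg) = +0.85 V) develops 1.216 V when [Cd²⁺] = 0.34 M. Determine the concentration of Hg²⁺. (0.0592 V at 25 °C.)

0.024 M

From the Nernst equation, log Q = n(E° − E)/0.0592 = 2(1.25 − 1.216)/0.0592 = 1.149, so Q = 14.1.
With Q = [Cd²⁺]/[Hg²⁺] and the known concentrations, [Hg²⁺] in the denominator gives [Hg²⁺] = 0.024 M.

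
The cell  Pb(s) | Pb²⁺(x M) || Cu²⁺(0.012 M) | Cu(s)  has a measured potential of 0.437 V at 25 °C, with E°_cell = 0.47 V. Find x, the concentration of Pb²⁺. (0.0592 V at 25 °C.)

From the Nernst equation, log Q = n(E° − E)/0.0592 = 2(0.47 − 0.437)/0.0592 = 1.115, so Q = 13.0.
With Q = [Pb²⁺]/[Cu²⁺] and the known concentrations, [Pb²⁺] in the numerator gives [Pb²⁺] = 0.16 M.

0.16 M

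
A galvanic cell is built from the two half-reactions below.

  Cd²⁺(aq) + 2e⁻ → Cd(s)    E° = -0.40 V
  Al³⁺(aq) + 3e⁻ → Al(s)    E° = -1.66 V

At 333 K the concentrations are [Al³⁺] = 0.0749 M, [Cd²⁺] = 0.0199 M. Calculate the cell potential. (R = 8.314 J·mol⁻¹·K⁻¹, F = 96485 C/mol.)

1.23 V

The Cd²⁺/Cd couple has the higher reduction potential and acts as the cathode, so E°_cell = -0.40 − (-1.66) = 1.26 V.
Balancing electrons gives n = 6; the reaction quotient is Q = [Al³⁺]^2/[Cd²⁺]^3 = 712.
E = E° − (RT/nF) ln Q = 1.26 − (8.314×333)/(6×96485) × (6.568) = 1.260 − 0.031 = 1.229 V.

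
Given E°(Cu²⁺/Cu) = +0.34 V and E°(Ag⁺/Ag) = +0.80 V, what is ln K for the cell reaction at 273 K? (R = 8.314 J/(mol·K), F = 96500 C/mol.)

E°_cell = +0.80 − (+0.34) = 0.46 V, with n = 2 electrons transferred.
At equilibrium E = 0, so the Nernst equation gives ln K = nFE°/RT = (2)(96500)(0.46)/((8.314)(273)) = 39.11.

ln K = 39.1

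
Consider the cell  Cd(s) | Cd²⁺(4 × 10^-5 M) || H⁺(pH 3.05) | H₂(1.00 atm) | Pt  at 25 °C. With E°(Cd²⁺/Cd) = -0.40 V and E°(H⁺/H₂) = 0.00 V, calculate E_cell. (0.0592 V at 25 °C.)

0.35 V

The hydrogen couple is the cathode, so E°_cell = 0.40 V; n = 2.
[H⁺] = 10^(−3.05) = 8.9 × 10^-4 M, and Q = [Cd²⁺]·P(H₂) / [H⁺]^2 = 50.4.
E = E° − (0.0592/2) log Q = 0.40 − (0.0592/2)(1.702) = 0.350 V.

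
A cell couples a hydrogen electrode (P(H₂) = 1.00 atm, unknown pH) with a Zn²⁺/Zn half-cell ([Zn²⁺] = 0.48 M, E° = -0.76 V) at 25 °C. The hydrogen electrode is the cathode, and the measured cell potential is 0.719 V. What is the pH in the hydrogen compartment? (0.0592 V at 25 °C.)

pH = 0.85

E°_cell = 0.76 V and n = 2.
log Q = n(E° − E)/0.0592 = 2×(0.76 − 0.719)/0.0592 = 1.385.
With Q = [Zn²⁺]·P(H₂) / [H⁺]^2, solving for [H⁺] gives log[H⁺] = -0.852, so pH = 0.85.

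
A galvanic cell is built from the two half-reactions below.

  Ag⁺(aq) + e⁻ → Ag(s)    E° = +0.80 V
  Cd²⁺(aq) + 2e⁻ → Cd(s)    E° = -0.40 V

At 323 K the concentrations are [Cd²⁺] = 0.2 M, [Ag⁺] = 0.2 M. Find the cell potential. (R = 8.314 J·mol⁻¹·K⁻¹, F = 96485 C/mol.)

1.18 V

The Ag⁺/Ag couple has the higher reduction potential and acts as the cathode, so E°_cell = +0.80 − (-0.40) = 1.20 V.
Balancing electrons gives n = 2; the reaction quotient is Q = [Cd²⁺]/[Ag⁺]^2 = 5.00.
E = E° − (RT/nF) ln Q = 1.20 − (8.314×323)/(2×96485) × (1.609) = 1.200 − 0.022 = 1.178 V.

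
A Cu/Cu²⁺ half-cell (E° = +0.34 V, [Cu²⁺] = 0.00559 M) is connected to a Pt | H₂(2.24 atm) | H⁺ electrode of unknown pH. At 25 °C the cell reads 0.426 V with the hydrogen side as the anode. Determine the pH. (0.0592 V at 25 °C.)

pH = 2.40

E°_cell = 0.34 V and n = 2.
log Q = n(E° − E)/0.0592 = 2×(0.34 − 0.426)/0.0592 = -2.905.
With Q = [H⁺]^2 / ([Cu²⁺]·P(H₂)), solving for [H⁺] gives log[H⁺] = -2.404, so pH = 2.40.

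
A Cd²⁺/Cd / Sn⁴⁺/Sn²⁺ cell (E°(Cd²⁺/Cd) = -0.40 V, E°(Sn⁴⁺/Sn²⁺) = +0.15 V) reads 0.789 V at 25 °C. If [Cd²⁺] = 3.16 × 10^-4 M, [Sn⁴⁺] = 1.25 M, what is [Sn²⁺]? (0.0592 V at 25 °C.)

3.3 × 10^-5 M

From the Nernst equation, log Q = n(E° − E)/0.0592 = 2(0.55 − 0.789)/0.0592 = -8.074, so Q = 8.43 × 10^-9.
With Q = [Cd²⁺]·[Sn²⁺]/[Sn⁴⁺] and the known concentrations, [Sn²⁺] in the numerator gives [Sn²⁺] = 3.3 × 10^-5 M.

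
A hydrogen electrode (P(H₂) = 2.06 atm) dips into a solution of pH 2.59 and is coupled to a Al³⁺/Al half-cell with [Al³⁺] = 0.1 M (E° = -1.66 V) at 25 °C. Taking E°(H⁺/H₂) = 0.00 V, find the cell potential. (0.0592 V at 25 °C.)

The hydrogen couple is the cathode, so E°_cell = 1.66 V; n = 6.
[H⁺] = 10^(−2.59) = 0.0026 M, and Q = [Al³⁺]^2·P(H₂)^3 / [H⁺]^6 = 3.03 × 10^14.
E = E° − (0.0592/6) log Q = 1.66 − (0.0592/6)(14.482) = 1.517 V.

1.52 V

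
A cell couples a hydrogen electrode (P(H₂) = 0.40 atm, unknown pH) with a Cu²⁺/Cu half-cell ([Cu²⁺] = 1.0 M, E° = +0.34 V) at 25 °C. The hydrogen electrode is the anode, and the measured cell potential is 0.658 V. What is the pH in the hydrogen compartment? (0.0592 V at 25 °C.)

pH = 5.57

E°_cell = 0.34 V and n = 2.
log Q = n(E° − E)/0.0592 = 2×(0.34 − 0.658)/0.0592 = -10.743.
With Q = [H⁺]^2 / ([Cu²⁺]·P(H₂)), solving for [H⁺] gives log[H⁺] = -5.571, so pH = 5.57.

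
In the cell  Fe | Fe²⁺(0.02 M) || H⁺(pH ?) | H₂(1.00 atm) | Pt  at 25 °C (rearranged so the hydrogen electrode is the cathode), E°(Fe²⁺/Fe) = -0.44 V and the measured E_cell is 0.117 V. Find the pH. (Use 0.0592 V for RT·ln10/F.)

pH = 6.31

E°_cell = 0.44 V and n = 2.
log Q = n(E° − E)/0.0592 = 2×(0.44 − 0.117)/0.0592 = 10.912.
With Q = [Fe²⁺]·P(H₂) / [H⁺]^2, solving for [H⁺] gives log[H⁺] = -6.306, so pH = 6.31.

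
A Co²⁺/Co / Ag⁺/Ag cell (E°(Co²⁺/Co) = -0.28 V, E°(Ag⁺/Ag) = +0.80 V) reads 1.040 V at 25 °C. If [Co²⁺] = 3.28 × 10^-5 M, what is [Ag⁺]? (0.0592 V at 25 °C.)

0.0012 M

From the Nernst equation, log Q = n(E° − E)/0.0592 = 2(1.08 − 1.040)/0.0592 = 1.351, so Q = 22.5.
With Q = [Co²⁺]/[Ag⁺]^2 and the known concentrations, [Ag⁺]^2 in the denominator gives [Ag⁺] = 0.0012 M.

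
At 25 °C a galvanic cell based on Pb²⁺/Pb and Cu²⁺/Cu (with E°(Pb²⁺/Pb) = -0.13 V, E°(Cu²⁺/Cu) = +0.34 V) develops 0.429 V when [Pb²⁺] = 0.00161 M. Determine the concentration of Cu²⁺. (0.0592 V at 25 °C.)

From the Nernst equation, log Q = n(E° − E)/0.0592 = 2(0.47 − 0.429)/0.0592 = 1.385, so Q = 24.3.
With Q = [Pb²⁺]/[Cu²⁺] and the known concentrations, [Cu²⁺] in the denominator gives [Cu²⁺] = 6.6 × 10^-5 M.

6.6 × 10^-5 M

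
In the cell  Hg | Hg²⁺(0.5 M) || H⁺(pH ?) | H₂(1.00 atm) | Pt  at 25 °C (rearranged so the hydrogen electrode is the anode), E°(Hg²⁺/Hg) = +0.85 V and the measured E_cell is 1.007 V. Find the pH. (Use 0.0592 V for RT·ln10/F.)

E°_cell = 0.85 V and n = 2.
log Q = n(E° − E)/0.0592 = 2×(0.85 − 1.007)/0.0592 = -5.304.
With Q = [H⁺]^2 / ([Hg²⁺]·P(H₂)), solving for [H⁺] gives log[H⁺] = -2.803, so pH = 2.80.

pH = 2.80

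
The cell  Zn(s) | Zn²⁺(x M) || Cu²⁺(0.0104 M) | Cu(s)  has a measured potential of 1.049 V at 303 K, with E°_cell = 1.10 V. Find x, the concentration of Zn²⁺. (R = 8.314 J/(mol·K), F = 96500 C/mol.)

0.52 M

From the Nernst equation, ln Q = nF(E° − E)/RT = 2×96500×(1.10 − 1.049)/(8.314×303) = 3.907, so Q = 49.8.
With Q = [Zn²⁺]/[Cu²⁺] and the known concentrations, [Zn²⁺] in the numerator gives [Zn²⁺] = 0.52 M.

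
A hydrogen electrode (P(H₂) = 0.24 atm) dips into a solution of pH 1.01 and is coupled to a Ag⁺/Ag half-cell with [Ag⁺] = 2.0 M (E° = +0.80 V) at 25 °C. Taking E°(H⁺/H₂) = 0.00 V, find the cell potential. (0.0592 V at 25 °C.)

0.86 V

The Ag⁺/Ag couple is the cathode, so E°_cell = 0.80 V; n = 2.
[H⁺] = 10^(−1.01) = 0.098 M, and Q = [H⁺]^2 / ([Ag⁺]^2·P(H₂)) = 0.00995.
E = E° − (0.0592/2) log Q = 0.80 − (0.0592/2)(-2.002) = 0.859 V.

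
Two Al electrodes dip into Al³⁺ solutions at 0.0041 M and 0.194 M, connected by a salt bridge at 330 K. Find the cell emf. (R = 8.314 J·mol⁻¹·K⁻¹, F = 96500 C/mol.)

Both half-cells are Al³⁺/Al, so E°_cell = 0. The concentrated side is the cathode; the cell reaction moves Al³⁺ from high to low concentration with n = 3.
Q = [Al³⁺]_dilute/[Al³⁺]_conc = 0.0041/0.194 = 0.0211.
E = 0 − (RT/nF) ln Q = −((8.314×330)/(3×96500))(-3.857) = 0.0366 V.

0.037 V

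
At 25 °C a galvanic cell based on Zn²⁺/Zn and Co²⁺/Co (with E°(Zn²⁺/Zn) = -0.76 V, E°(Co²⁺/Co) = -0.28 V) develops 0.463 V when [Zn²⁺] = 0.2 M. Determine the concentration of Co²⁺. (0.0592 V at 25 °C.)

0.053 M

From the Nernst equation, log Q = n(E° − E)/0.0592 = 2(0.48 − 0.463)/0.0592 = 0.574, so Q = 3.75.
With Q = [Zn²⁺]/[Co²⁺] and the known concentrations, [Co²⁺] in the denominator gives [Co²⁺] = 0.053 M.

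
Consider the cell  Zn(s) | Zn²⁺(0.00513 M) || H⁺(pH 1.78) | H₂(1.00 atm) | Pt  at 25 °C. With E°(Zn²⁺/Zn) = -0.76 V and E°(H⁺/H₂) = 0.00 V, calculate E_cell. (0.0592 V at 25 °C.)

The hydrogen couple is the cathode, so E°_cell = 0.76 V; n = 2.
[H⁺] = 10^(−1.78) = 0.017 M, and Q = [Zn²⁺]·P(H₂) / [H⁺]^2 = 18.6.
E = E° − (0.0592/2) log Q = 0.76 − (0.0592/2)(1.270) = 0.722 V.

0.72 V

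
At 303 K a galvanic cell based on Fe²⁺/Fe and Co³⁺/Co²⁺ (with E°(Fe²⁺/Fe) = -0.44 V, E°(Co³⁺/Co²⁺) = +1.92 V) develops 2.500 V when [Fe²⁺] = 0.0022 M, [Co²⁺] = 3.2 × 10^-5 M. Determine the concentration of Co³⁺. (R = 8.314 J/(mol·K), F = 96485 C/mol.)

From the Nernst equation, ln Q = nF(E° − E)/RT = 2×96485×(2.36 − 2.500)/(8.314×303) = -10.724, so Q = 2.2 × 10^-5.
With Q = [Fe²⁺]·[Co²⁺]^2/[Co³⁺]^2 and the known concentrations, [Co³⁺]^2 in the denominator gives [Co³⁺] = 3.2 × 10^-4 M.

3.2 × 10^-4 M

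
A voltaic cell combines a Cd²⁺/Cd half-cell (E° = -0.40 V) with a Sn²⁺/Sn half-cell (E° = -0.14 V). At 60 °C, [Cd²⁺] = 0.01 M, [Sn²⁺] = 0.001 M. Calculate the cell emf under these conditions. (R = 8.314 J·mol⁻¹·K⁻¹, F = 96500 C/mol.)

The Sn²⁺/Sn couple has the higher reduction potential and acts as the cathode, so E°_cell = -0.14 − (-0.40) = 0.26 V.
Balancing electrons gives n = 2; the reaction quotient is Q = [Cd²⁺]/[Sn²⁺] = 10.0.
E = E° − (RT/nF) ln Q = 0.26 − (8.314×333)/(2×96500) × (2.303) = 0.260 − 0.033 = 0.227 V.

0.227 V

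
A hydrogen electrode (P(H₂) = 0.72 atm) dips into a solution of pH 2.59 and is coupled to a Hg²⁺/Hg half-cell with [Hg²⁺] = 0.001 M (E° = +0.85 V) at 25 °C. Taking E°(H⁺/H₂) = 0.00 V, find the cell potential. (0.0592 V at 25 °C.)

The Hg²⁺/Hg couple is the cathode, so E°_cell = 0.85 V; n = 2.
[H⁺] = 10^(−2.59) = 0.0026 M, and Q = [H⁺]^2 / ([Hg²⁺]·P(H₂)) = 0.00918.
E = E° − (0.0592/2) log Q = 0.85 − (0.0592/2)(-2.037) = 0.910 V.

0.91 V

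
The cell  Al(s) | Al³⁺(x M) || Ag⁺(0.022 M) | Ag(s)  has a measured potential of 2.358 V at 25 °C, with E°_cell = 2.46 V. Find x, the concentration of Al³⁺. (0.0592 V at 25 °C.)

1.6 M

From the Nernst equation, log Q = n(E° − E)/0.0592 = 3(2.46 − 2.358)/0.0592 = 5.169, so Q = 1.48 × 10^5.
With Q = [Al³⁺]/[Ag⁺]^3 and the known concentrations, [Al³⁺] in the numerator gives [Al³⁺] = 1.6 M.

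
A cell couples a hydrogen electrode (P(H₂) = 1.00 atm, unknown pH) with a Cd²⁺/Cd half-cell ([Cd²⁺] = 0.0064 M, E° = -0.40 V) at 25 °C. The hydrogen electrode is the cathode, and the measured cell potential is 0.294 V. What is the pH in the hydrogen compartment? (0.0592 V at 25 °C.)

E°_cell = 0.40 V and n = 2.
log Q = n(E° − E)/0.0592 = 2×(0.40 − 0.294)/0.0592 = 3.581.
With Q = [Cd²⁺]·P(H₂) / [H⁺]^2, solving for [H⁺] gives log[H⁺] = -2.887, so pH = 2.89.

pH = 2.89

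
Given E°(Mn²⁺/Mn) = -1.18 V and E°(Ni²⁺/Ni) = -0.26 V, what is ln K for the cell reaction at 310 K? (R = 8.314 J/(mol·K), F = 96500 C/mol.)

E°_cell = -0.26 − (-1.18) = 0.92 V, with n = 2 electrons transferred.
At equilibrium E = 0, so the Nernst equation gives ln K = nFE°/RT = (2)(96500)(0.92)/((8.314)(310)) = 68.89.

ln K = 68.9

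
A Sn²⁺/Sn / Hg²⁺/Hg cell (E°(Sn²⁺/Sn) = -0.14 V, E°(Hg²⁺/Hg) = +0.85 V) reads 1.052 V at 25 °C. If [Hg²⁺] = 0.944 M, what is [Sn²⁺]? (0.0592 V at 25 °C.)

0.0076 M

From the Nernst equation, log Q = n(E° − E)/0.0592 = 2(0.99 − 1.052)/0.0592 = -2.095, so Q = 0.00804.
With Q = [Sn²⁺]/[Hg²⁺] and the known concentrations, [Sn²⁺] in the numerator gives [Sn²⁺] = 0.0076 M.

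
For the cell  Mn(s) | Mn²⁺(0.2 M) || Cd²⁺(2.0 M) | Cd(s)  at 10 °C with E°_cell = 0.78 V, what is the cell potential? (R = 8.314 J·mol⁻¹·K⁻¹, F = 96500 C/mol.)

Balancing electrons gives n = 2; the reaction quotient is Q = [Mn²⁺]/[Cd²⁺] = 0.100.
E = E° − (RT/nF) ln Q = 0.78 − (8.314×283)/(2×96500) × (-2.303) = 0.780 + 0.028 = 0.808 V.

0.808 V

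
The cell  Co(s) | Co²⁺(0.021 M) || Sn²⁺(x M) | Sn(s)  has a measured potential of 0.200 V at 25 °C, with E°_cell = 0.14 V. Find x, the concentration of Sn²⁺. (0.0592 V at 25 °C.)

From the Nernst equation, log Q = n(E° − E)/0.0592 = 2(0.14 − 0.200)/0.0592 = -2.027, so Q = 0.00940.
With Q = [Co²⁺]/[Sn²⁺] and the known concentrations, [Sn²⁺] in the denominator gives [Sn²⁺] = 2.2 M.

2.2 M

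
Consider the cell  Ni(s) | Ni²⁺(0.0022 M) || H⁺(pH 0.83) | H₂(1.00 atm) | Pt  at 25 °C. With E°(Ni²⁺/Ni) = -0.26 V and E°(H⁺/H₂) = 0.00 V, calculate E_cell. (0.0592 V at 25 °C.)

The hydrogen couple is the cathode, so E°_cell = 0.26 V; n = 2.
[H⁺] = 10^(−0.83) = 0.15 M, and Q = [Ni²⁺]·P(H₂) / [H⁺]^2 = 0.101.
E = E° − (0.0592/2) log Q = 0.26 − (0.0592/2)(-0.998) = 0.290 V.

0.29 V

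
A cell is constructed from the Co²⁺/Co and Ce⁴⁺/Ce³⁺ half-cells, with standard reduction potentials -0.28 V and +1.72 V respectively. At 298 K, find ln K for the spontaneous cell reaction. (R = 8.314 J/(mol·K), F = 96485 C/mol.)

E°_cell = +1.72 − (-0.28) = 2.00 V, with n = 2 electrons transferred.
At equilibrium E = 0, so the Nernst equation gives ln K = nFE°/RT = (2)(96485)(2.00)/((8.314)(298)) = 155.77.

ln K = 155.8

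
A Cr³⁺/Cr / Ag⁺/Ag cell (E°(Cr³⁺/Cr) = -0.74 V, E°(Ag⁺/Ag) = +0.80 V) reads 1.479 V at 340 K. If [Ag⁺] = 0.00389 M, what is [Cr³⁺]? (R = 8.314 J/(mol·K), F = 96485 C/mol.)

From the Nernst equation, ln Q = nF(E° − E)/RT = 3×96485×(1.54 − 1.479)/(8.314×340) = 6.246, so Q = 516.
With Q = [Cr³⁺]/[Ag⁺]^3 and the known concentrations, [Cr³⁺] in the numerator gives [Cr³⁺] = 3 × 10^-5 M.

3 × 10^-5 M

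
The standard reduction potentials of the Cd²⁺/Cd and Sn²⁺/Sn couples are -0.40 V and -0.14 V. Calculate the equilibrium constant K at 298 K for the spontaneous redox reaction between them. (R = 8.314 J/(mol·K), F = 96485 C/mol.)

6.2 × 10^8

E°_cell = -0.14 − (-0.40) = 0.26 V, with n = 2 electrons transferred.
At equilibrium E = 0, so the Nernst equation gives ln K = nFE°/RT = (2)(96485)(0.26)/((8.314)(298)) = 20.25.
K = e^20.25 = 6.2 × 10^8.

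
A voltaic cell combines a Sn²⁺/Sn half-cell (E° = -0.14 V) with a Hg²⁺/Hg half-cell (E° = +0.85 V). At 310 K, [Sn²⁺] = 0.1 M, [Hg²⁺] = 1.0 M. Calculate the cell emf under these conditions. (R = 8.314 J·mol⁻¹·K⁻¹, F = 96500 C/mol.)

1.02 V

The Hg²⁺/Hg couple has the higher reduction potential and acts as the cathode, so E°_cell = +0.85 − (-0.14) = 0.99 V.
Balancing electrons gives n = 2; the reaction quotient is Q = [Sn²⁺]/[Hg²⁺] = 0.100.
E = E° − (RT/nF) ln Q = 0.99 − (8.314×310)/(2×96500) × (-2.303) = 0.990 + 0.031 = 1.021 V.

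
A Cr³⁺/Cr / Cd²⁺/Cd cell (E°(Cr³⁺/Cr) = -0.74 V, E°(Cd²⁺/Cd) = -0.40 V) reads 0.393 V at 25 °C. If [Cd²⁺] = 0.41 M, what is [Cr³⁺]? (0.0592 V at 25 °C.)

From the Nernst equation, log Q = n(E° − E)/0.0592 = 6(0.34 − 0.393)/0.0592 = -5.372, so Q = 4.25 × 10^-6.
With Q = [Cr³⁺]^2/[Cd²⁺]^3 and the known concentrations, [Cr³⁺]^2 in the numerator gives [Cr³⁺] = 5.4 × 10^-4 M.

5.4 × 10^-4 M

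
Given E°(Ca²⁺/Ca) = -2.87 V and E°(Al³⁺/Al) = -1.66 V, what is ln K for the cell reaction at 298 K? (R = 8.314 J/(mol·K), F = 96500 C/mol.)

ln K = 282.8

E°_cell = -1.66 − (-2.87) = 1.21 V, with n = 6 electrons transferred.
At equilibrium E = 0, so the Nernst equation gives ln K = nFE°/RT = (6)(96500)(1.21)/((8.314)(298)) = 282.77.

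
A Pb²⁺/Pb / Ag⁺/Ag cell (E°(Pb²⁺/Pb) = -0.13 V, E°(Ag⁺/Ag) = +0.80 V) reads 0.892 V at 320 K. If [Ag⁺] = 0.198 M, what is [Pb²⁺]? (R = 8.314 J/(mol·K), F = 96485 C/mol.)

From the Nernst equation, ln Q = nF(E° − E)/RT = 2×96485×(0.93 − 0.892)/(8.314×320) = 2.756, so Q = 15.7.
With Q = [Pb²⁺]/[Ag⁺]^2 and the known concentrations, [Pb²⁺] in the numerator gives [Pb²⁺] = 0.62 M.

0.62 M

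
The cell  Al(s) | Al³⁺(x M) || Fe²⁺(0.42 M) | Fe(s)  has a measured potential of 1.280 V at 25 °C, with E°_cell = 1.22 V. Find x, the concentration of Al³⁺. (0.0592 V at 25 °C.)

From the Nernst equation, log Q = n(E° − E)/0.0592 = 6(1.22 − 1.280)/0.0592 = -6.081, so Q = 8.3 × 10^-7.
With Q = [Al³⁺]^2/[Fe²⁺]^3 and the known concentrations, [Al³⁺]^2 in the numerator gives [Al³⁺] = 2.5 × 10^-4 M.

2.5 × 10^-4 M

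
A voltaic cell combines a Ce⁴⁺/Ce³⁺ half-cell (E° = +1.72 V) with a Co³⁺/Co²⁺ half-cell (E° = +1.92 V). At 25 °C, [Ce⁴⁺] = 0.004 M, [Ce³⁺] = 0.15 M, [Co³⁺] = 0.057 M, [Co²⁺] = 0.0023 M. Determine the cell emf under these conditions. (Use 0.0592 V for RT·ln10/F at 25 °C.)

0.376 V

The Co³⁺/Co²⁺ couple has the higher reduction potential and acts as the cathode, so E°_cell = +1.92 − (+1.72) = 0.20 V.
Balancing electrons gives n = 1; the reaction quotient is Q = [Ce⁴⁺]·[Co²⁺]/([Ce³⁺]·[Co³⁺]) = 0.00108.
At 25 °C, E = E° − (0.0592/n) log Q = 0.20 − (0.0592/1)(-2.968) = 0.200 + 0.176 = 0.376 V.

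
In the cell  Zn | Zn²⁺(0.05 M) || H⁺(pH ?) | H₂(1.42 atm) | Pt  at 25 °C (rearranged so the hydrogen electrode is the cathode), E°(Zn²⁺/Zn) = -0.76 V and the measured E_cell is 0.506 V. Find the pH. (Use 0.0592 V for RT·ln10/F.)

E°_cell = 0.76 V and n = 2.
log Q = n(E° − E)/0.0592 = 2×(0.76 − 0.506)/0.0592 = 8.581.
With Q = [Zn²⁺]·P(H₂) / [H⁺]^2, solving for [H⁺] gives log[H⁺] = -4.865, so pH = 4.86.

pH = 4.86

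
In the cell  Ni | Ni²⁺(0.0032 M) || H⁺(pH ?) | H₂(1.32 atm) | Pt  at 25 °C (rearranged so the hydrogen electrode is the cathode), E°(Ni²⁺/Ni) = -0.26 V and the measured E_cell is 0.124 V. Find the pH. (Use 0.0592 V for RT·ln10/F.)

pH = 3.48

E°_cell = 0.26 V and n = 2.
log Q = n(E° − E)/0.0592 = 2×(0.26 − 0.124)/0.0592 = 4.595.
With Q = [Ni²⁺]·P(H₂) / [H⁺]^2, solving for [H⁺] gives log[H⁺] = -3.484, so pH = 3.48.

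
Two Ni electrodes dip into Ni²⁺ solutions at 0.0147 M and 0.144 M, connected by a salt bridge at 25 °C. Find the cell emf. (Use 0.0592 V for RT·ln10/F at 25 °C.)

0.029 V

Both half-cells are Ni²⁺/Ni, so E°_cell = 0. The concentrated side is the cathode; the cell reaction moves Ni²⁺ from high to low concentration with n = 2.
Q = [Ni²⁺]_dilute/[Ni²⁺]_conc = 0.0147/0.144 = 0.102.
E = 0 − (0.0592/2) log Q = −(0.0592/2)(-0.991) = 0.0293 V.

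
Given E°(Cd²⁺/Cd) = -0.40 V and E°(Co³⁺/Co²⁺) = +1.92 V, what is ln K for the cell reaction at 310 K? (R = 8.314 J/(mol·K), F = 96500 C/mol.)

E°_cell = +1.92 − (-0.40) = 2.32 V, with n = 2 electrons transferred.
At equilibrium E = 0, so the Nernst equation gives ln K = nFE°/RT = (2)(96500)(2.32)/((8.314)(310)) = 173.73.

ln K = 173.7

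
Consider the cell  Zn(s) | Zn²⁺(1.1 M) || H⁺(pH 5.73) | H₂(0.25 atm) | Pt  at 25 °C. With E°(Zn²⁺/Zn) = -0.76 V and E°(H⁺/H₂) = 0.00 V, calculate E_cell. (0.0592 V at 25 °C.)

0.44 V

The hydrogen couple is the cathode, so E°_cell = 0.76 V; n = 2.
[H⁺] = 10^(−5.73) = 1.9 × 10^-6 M, and Q = [Zn²⁺]·P(H₂) / [H⁺]^2 = 7.93 × 10^10.
E = E° − (0.0592/2) log Q = 0.76 − (0.0592/2)(10.899) = 0.437 V.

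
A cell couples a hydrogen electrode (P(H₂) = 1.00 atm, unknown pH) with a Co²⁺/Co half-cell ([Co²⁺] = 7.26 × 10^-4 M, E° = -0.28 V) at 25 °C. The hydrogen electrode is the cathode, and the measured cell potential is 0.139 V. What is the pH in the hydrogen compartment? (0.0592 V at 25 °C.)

pH = 3.95

E°_cell = 0.28 V and n = 2.
log Q = n(E° − E)/0.0592 = 2×(0.28 − 0.139)/0.0592 = 4.764.
With Q = [Co²⁺]·P(H₂) / [H⁺]^2, solving for [H⁺] gives log[H⁺] = -3.951, so pH = 3.95.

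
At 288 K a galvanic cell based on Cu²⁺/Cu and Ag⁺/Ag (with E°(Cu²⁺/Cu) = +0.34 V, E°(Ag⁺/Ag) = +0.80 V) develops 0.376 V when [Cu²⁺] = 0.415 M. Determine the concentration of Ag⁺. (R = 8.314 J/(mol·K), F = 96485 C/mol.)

From the Nernst equation, ln Q = nF(E° − E)/RT = 2×96485×(0.46 − 0.376)/(8.314×288) = 6.770, so Q = 871.
With Q = [Cu²⁺]/[Ag⁺]^2 and the known concentrations, [Ag⁺]^2 in the denominator gives [Ag⁺] = 0.022 M.

0.022 M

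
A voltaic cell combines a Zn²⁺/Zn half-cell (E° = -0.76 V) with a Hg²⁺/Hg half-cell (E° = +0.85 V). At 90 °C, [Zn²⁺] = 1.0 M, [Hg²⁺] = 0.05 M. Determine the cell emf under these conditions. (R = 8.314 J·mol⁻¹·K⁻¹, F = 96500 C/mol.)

1.56 V

The Hg²⁺/Hg couple has the higher reduction potential and acts as the cathode, so E°_cell = +0.85 − (-0.76) = 1.61 V.
Balancing electrons gives n = 2; the reaction quotient is Q = [Zn²⁺]/[Hg²⁺] = 20.0.
E = E° − (RT/nF) ln Q = 1.61 − (8.314×363)/(2×96500) × (2.996) = 1.610 − 0.047 = 1.563 V.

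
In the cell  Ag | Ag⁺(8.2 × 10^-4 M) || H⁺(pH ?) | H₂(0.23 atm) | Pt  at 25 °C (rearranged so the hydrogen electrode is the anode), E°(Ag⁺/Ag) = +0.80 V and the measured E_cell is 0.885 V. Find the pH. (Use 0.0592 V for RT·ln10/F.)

pH = 4.84

E°_cell = 0.80 V and n = 2.
log Q = n(E° − E)/0.0592 = 2×(0.80 − 0.885)/0.0592 = -2.872.
With Q = [H⁺]^2 / ([Ag⁺]^2·P(H₂)), solving for [H⁺] gives log[H⁺] = -4.841, so pH = 4.84.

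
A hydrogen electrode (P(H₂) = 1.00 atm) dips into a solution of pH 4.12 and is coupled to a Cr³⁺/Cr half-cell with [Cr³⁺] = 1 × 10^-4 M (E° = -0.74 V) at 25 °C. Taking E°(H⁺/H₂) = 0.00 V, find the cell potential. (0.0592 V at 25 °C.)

The hydrogen couple is the cathode, so E°_cell = 0.74 V; n = 6.
[H⁺] = 10^(−4.12) = 7.6 × 10^-5 M, and Q = [Cr³⁺]^2·P(H₂)^3 / [H⁺]^6 = 5.25 × 10^16.
E = E° − (0.0592/6) log Q = 0.74 − (0.0592/6)(16.720) = 0.575 V.

0.58 V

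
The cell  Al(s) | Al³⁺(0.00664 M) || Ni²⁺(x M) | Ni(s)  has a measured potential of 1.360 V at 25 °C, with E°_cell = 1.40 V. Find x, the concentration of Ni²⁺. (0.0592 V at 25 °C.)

0.0016 M

From the Nernst equation, log Q = n(E° − E)/0.0592 = 6(1.40 − 1.360)/0.0592 = 4.054, so Q = 1.13 × 10^4.
With Q = [Al³⁺]^2/[Ni²⁺]^3 and the known concentrations, [Ni²⁺]^3 in the denominator gives [Ni²⁺] = 0.0016 M.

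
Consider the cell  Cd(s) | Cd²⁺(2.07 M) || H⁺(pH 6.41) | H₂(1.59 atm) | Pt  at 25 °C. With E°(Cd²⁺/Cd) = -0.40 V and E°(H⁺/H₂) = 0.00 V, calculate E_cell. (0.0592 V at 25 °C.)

The hydrogen couple is the cathode, so E°_cell = 0.40 V; n = 2.
[H⁺] = 10^(−6.41) = 3.9 × 10^-7 M, and Q = [Cd²⁺]·P(H₂) / [H⁺]^2 = 2.17 × 10^13.
E = E° − (0.0592/2) log Q = 0.40 − (0.0592/2)(13.337) = 0.005 V.

0.005 V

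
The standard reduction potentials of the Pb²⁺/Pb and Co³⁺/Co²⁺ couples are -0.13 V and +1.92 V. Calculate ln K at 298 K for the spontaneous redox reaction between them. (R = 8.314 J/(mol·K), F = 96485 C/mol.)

ln K = 159.7

E°_cell = +1.92 − (-0.13) = 2.05 V, with n = 2 electrons transferred.
At equilibrium E = 0, so the Nernst equation gives ln K = nFE°/RT = (2)(96485)(2.05)/((8.314)(298)) = 159.67.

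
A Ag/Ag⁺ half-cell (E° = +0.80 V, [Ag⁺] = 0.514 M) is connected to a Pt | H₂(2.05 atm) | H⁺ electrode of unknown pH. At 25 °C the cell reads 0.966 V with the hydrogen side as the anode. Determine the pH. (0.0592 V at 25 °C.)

pH = 2.94

E°_cell = 0.80 V and n = 2.
log Q = n(E° − E)/0.0592 = 2×(0.80 − 0.966)/0.0592 = -5.608.
With Q = [H⁺]^2 / ([Ag⁺]^2·P(H₂)), solving for [H⁺] gives log[H⁺] = -2.937, so pH = 2.94.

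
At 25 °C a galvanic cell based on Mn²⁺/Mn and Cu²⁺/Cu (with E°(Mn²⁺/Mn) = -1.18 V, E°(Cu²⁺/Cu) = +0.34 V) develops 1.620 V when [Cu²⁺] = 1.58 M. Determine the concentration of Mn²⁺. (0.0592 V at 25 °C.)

From the Nernst equation, log Q = n(E° − E)/0.0592 = 2(1.52 − 1.620)/0.0592 = -3.378, so Q = 4.18 × 10^-4.
With Q = [Mn²⁺]/[Cu²⁺] and the known concentrations, [Mn²⁺] in the numerator gives [Mn²⁺] = 6.6 × 10^-4 M.

6.6 × 10^-4 M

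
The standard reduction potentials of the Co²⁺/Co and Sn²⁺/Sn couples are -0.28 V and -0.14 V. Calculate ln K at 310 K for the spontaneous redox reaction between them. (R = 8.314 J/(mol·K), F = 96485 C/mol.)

ln K = 10.5

E°_cell = -0.14 − (-0.28) = 0.14 V, with n = 2 electrons transferred.
At equilibrium E = 0, so the Nernst equation gives ln K = nFE°/RT = (2)(96485)(0.14)/((8.314)(310)) = 10.48.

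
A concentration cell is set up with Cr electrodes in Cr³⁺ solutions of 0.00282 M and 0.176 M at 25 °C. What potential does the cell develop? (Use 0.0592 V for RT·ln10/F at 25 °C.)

Both half-cells are Cr³⁺/Cr, so E°_cell = 0. The concentrated side is the cathode; the cell reaction moves Cr³⁺ from high to low concentration with n = 3.
Q = [Cr³⁺]_dilute/[Cr³⁺]_conc = 0.00282/0.176 = 0.0160.
E = 0 − (0.0592/3) log Q = −(0.0592/3)(-1.795) = 0.0354 V.

0.035 V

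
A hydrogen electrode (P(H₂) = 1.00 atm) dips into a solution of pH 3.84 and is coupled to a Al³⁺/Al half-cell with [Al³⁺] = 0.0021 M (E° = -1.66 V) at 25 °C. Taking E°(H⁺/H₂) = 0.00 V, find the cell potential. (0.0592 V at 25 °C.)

The hydrogen couple is the cathode, so E°_cell = 1.66 V; n = 6.
[H⁺] = 10^(−3.84) = 1.4 × 10^-4 M, and Q = [Al³⁺]^2·P(H₂)^3 / [H⁺]^6 = 4.84 × 10^17.
E = E° − (0.0592/6) log Q = 1.66 − (0.0592/6)(17.684) = 1.486 V.

1.49 V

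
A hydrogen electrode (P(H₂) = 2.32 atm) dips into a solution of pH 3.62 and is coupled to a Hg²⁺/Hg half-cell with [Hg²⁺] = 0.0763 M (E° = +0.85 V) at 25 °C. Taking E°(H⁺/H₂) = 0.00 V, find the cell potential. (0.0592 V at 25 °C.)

1.04 V

The Hg²⁺/Hg couple is the cathode, so E°_cell = 0.85 V; n = 2.
[H⁺] = 10^(−3.62) = 2.4 × 10^-4 M, and Q = [H⁺]^2 / ([Hg²⁺]·P(H₂)) = 3.25 × 10^-7.
E = E° − (0.0592/2) log Q = 0.85 − (0.0592/2)(-6.488) = 1.042 V.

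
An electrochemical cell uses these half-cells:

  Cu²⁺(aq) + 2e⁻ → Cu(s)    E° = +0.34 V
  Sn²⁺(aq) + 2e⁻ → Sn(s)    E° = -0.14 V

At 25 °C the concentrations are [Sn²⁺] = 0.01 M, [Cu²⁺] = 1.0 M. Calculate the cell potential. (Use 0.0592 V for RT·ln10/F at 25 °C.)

0.539 V

The Cu²⁺/Cu couple has the higher reduction potential and acts as the cathode, so E°_cell = +0.34 − (-0.14) = 0.48 V.
Balancing electrons gives n = 2; the reaction quotient is Q = [Sn²⁺]/[Cu²⁺] = 0.0100.
At 25 °C, E = E° − (0.0592/n) log Q = 0.48 − (0.0592/2)(-2.000) = 0.480 + 0.059 = 0.539 V.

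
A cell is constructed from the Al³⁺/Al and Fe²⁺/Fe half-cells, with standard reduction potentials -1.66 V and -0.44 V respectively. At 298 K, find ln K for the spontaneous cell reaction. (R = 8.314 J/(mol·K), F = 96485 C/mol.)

E°_cell = -0.44 − (-1.66) = 1.22 V, with n = 6 electrons transferred.
At equilibrium E = 0, so the Nernst equation gives ln K = nFE°/RT = (6)(96485)(1.22)/((8.314)(298)) = 285.07.

ln K = 285.1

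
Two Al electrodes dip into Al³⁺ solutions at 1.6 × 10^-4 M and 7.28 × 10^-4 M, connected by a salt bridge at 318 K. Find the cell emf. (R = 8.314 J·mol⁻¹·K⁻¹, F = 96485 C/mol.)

Both half-cells are Al³⁺/Al, so E°_cell = 0. The concentrated side is the cathode; the cell reaction moves Al³⁺ from high to low concentration with n = 3.
Q = [Al³⁺]_dilute/[Al³⁺]_conc = 1.6 × 10^-4/7.28 × 10^-4 = 0.220.
E = 0 − (RT/nF) ln Q = −((8.314×318)/(3×96485))(-1.515) = 0.0138 V.

0.014 V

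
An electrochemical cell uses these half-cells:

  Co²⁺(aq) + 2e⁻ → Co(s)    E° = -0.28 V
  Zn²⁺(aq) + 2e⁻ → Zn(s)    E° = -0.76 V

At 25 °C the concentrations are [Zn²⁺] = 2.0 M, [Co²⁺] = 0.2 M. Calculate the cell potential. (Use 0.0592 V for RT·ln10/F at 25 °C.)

The Co²⁺/Co couple has the higher reduction potential and acts as the cathode, so E°_cell = -0.28 − (-0.76) = 0.48 V.
Balancing electrons gives n = 2; the reaction quotient is Q = [Zn²⁺]/[Co²⁺] = 10.0.
At 25 °C, E = E° − (0.0592/n) log Q = 0.48 − (0.0592/2)(1.000) = 0.480 − 0.030 = 0.450 V.

0.450 V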